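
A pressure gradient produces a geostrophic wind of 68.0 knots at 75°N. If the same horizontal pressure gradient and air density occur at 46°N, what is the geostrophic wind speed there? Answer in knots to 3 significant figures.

With the same pressure gradient and density, V_g ∝ 1/f ∝ 1/sin φ.
V₂ = V₁ · sin φ₁ / sin φ₂ = 68.0 × sin 75° / sin 46°
V₂ = 68.0 × 0.9659/0.7193 = 91.3 knots

91.3 knots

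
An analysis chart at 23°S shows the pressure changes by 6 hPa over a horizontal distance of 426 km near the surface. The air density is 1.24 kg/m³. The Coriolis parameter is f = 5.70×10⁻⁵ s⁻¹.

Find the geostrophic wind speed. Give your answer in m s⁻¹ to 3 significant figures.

19.9 m s⁻¹

Pressure gradient: |∂P/∂n| = 600 Pa / 426000 m = 1.41×10⁻³ Pa/m
Geostrophic balance (pressure-gradient force = Coriolis force):
V_g = (1/(fρ)) |∂P/∂n| = 1.41×10⁻³ / (5.70×10⁻⁵ × 1.24) = 19.9 m/s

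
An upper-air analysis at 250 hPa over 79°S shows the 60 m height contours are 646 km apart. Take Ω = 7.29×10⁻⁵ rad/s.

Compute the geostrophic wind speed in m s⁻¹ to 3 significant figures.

Coriolis parameter at 79°S:
f = 2Ω sin φ = 2 × 7.29×10⁻⁵ × sin 79° = 1.43×10⁻⁴ s⁻¹
Height gradient: |∂Z/∂n| = 60 m / 646000 m = 9.29×10⁻⁵
On a pressure surface, geostrophic balance gives V_g = (g/f)|∂Z/∂n|:
V_g = 9.81 × 9.29×10⁻⁵ / 1.43×10⁻⁴ = 6.37 m/s

6.37 m s⁻¹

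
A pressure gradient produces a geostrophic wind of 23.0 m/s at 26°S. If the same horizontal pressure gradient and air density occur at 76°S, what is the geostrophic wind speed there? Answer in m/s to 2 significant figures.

10 m/s

With the same pressure gradient and density, V_g ∝ 1/f ∝ 1/sin φ.
V₂ = V₁ · sin φ₁ / sin φ₂ = 23.0 × sin 26° / sin 76°
V₂ = 23.0 × 0.4384/0.9703 = 10 m/s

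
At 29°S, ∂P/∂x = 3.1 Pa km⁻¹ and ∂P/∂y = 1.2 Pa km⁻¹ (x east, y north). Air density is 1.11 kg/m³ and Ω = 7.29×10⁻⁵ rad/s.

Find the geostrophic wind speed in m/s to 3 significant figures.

42.4 m/s

Coriolis parameter at 29°S:
f = 2Ω sin φ = 2 × 7.29×10⁻⁵ × sin 29° = 7.07×10⁻⁵ s⁻¹
In the Southern Hemisphere f is negative: f = −7.07×10⁻⁵ s⁻¹.
Component geostrophic relations (x east, y north):
u_g = −(1/(fρ)) ∂P/∂y,  v_g = (1/(fρ)) ∂P/∂x
u_g = −(1.2×10⁻³)/(−7.07×10⁻⁵ × 1.11) = 15.3 m/s;  v_g = (3.1×10⁻³)/(−7.07×10⁻⁵ × 1.11) = −39.5 m/s
|V_g| = √(u_g² + v_g²) = 42.4 m/s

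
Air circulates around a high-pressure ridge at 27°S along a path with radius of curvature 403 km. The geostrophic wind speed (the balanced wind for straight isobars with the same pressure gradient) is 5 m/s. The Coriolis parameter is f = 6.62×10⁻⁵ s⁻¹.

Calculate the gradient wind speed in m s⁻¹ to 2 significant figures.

6.7 m s⁻¹

Around a high, pressure-gradient force acts outward with centrifugal, so Coriolis balances both:
fV = (1/ρ)|∂P/∂n| + V²/R  →  V² − fR·V + fR·V_g = 0
With fR = 6.62×10⁻⁵ × 403×10³ m = 26.7 m/s:
V = [fR − √((fR)² − 4 fR V_g)]/2 = [26.7 − √(26.7² − 4×26.7×5)]/2 = 6.67 m/s
Supergeostrophic (V > V_g = 5 m/s), as expected around a high.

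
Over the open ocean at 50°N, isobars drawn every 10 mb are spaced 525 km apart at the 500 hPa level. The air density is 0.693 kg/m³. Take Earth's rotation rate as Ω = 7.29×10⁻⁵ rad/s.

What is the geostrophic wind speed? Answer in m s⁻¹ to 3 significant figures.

24.6 m s⁻¹

Coriolis parameter at 50°N:
f = 2Ω sin φ = 2 × 7.29×10⁻⁵ × sin 50° = 1.12×10⁻⁴ s⁻¹
Pressure gradient: |∂P/∂n| = 1000 Pa / 525000 m = 1.90×10⁻³ Pa/m
Geostrophic balance (pressure-gradient force = Coriolis force):
V_g = (1/(fρ)) |∂P/∂n| = 1.90×10⁻³ / (1.12×10⁻⁴ × 0.693) = 24.6 m/s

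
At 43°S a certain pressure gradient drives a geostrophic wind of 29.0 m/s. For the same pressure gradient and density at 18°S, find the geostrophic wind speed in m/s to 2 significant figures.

With the same pressure gradient and density, V_g ∝ 1/f ∝ 1/sin φ.
V₂ = V₁ · sin φ₁ / sin φ₂ = 29.0 × sin 43° / sin 18°
V₂ = 29.0 × 0.6820/0.3090 = 64 m/s

64 m/s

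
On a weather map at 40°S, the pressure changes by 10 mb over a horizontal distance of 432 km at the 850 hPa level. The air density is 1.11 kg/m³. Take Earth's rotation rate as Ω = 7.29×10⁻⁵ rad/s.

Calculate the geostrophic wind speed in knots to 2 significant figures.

43 knots

Coriolis parameter at 40°S:
f = 2Ω sin φ = 2 × 7.29×10⁻⁵ × sin 40° = 9.37×10⁻⁵ s⁻¹
Pressure gradient: |∂P/∂n| = 1000 Pa / 432000 m = 2.31×10⁻³ Pa/m
Geostrophic balance (pressure-gradient force = Coriolis force):
V_g = (1/(fρ)) |∂P/∂n| = 2.31×10⁻³ / (9.37×10⁻⁵ × 1.11) = 22.3 m/s
Converting: 22.3 m/s × 1.944 = 43 knots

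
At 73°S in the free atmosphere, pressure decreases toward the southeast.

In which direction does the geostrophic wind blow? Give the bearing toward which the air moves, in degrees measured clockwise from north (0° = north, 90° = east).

045°

The pressure-gradient force points toward the southeast (bearing 135°).
Geostrophic balance: in the Southern Hemisphere the Coriolis force deflects motion to the left, so the geostrophic wind blows 90° to the left of the pressure-gradient force (low pressure on the right).
Rotating 135° by 90° counterclockwise gives 045° — the wind blows toward the northeast.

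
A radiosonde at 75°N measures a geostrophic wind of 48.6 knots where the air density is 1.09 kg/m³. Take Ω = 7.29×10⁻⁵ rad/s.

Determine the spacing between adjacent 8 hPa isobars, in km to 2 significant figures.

210 km

Coriolis parameter at 75°N:
f = 2Ω sin φ = 2 × 7.29×10⁻⁵ × sin 75° = 1.41×10⁻⁴ s⁻¹
Wind speed in SI: 48.6 knots = 25.0 m/s
Geostrophic balance rearranged: |∂P/∂n| = f ρ V_g
|∂P/∂n| = 1.41×10⁻⁴ × 1.09 × 25.0 = 3.84×10⁻³ Pa/m
Isobar spacing: Δn = ΔP/|∂P/∂n| = 800 Pa / 3.84×10⁻³ Pa/m = 208443 m ≈ 210 km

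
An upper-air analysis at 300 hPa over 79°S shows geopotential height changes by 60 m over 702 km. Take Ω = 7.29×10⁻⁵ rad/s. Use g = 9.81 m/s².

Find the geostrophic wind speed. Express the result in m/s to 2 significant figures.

5.9 m/s

Coriolis parameter at 79°S:
f = 2Ω sin φ = 2 × 7.29×10⁻⁵ × sin 79° = 1.43×10⁻⁴ s⁻¹
Height gradient: |∂Z/∂n| = 60 m / 702000 m = 8.55×10⁻⁵
On a pressure surface, geostrophic balance gives V_g = (g/f)|∂Z/∂n|:
V_g = 9.81 × 8.55×10⁻⁵ / 1.43×10⁻⁴ = 5.86 m/s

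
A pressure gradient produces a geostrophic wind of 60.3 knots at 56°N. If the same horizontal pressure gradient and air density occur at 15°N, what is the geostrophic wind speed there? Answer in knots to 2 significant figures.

190 knots

With the same pressure gradient and density, V_g ∝ 1/f ∝ 1/sin φ.
V₂ = V₁ · sin φ₁ / sin φ₂ = 60.3 × sin 56° / sin 15°
V₂ = 60.3 × 0.8290/0.2588 = 190 knots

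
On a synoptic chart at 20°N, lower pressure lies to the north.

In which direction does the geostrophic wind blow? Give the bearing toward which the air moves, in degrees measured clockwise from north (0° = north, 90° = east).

090°

The pressure-gradient force points toward the north (bearing 000°).
Geostrophic balance: in the Northern Hemisphere the Coriolis force deflects motion to the right, so the geostrophic wind blows 90° to the right of the pressure-gradient force (low pressure on the left).
Rotating 000° by 90° clockwise gives 090° — the wind blows toward the east.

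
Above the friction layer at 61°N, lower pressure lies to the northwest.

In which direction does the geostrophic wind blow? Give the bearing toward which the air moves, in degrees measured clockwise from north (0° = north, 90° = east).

045°

The pressure-gradient force points toward the northwest (bearing 315°).
Geostrophic balance: in the Northern Hemisphere the Coriolis force deflects motion to the right, so the geostrophic wind blows 90° to the right of the pressure-gradient force (low pressure on the left).
Rotating 315° by 90° clockwise gives 045° — the wind blows toward the northeast.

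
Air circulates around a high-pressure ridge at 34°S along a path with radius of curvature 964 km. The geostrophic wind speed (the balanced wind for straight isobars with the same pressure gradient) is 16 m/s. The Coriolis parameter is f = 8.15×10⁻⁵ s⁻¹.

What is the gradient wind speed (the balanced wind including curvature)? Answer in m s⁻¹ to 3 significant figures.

22.4 m s⁻¹

Around a high, pressure-gradient force acts outward with centrifugal, so Coriolis balances both:
fV = (1/ρ)|∂P/∂n| + V²/R  →  V² − fR·V + fR·V_g = 0
With fR = 8.15×10⁻⁵ × 964×10³ m = 78.6 m/s:
V = [fR − √((fR)² − 4 fR V_g)]/2 = [78.6 − √(78.6² − 4×78.6×16)]/2 = 22.4 m/s
Supergeostrophic (V > V_g = 16 m/s), as expected around a high.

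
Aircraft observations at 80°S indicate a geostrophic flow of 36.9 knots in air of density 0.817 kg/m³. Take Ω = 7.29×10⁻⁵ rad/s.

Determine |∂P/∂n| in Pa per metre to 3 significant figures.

2.23×10⁻³ Pa/m

Coriolis parameter at 80°S:
f = 2Ω sin φ = 2 × 7.29×10⁻⁵ × sin 80° = 1.44×10⁻⁴ s⁻¹
Wind speed in SI: 36.9 knots = 19.0 m/s
Geostrophic balance rearranged: |∂P/∂n| = f ρ V_g
|∂P/∂n| = 1.44×10⁻⁴ × 0.817 × 19.0 = 2.23×10⁻³ Pa/m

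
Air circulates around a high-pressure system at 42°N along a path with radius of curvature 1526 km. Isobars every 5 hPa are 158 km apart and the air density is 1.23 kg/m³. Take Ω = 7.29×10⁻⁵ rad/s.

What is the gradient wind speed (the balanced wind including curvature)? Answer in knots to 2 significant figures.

Coriolis parameter at 42°N:
f = 2Ω sin φ = 2 × 7.29×10⁻⁵ × sin 42° = 9.76×10⁻⁵ s⁻¹
Pressure gradient: |∂P/∂n| = 500 Pa / 158000 m = 3.16×10⁻³ Pa/m
Geostrophic speed: V_g = |∂P/∂n|/(fρ) = 3.16×10⁻³/(9.76×10⁻⁵ × 1.23) = 26.4 m/s
Around a high, pressure-gradient force acts outward with centrifugal, so Coriolis balances both:
fV = (1/ρ)|∂P/∂n| + V²/R  →  V² − fR·V + fR·V_g = 0
With fR = 9.76×10⁻⁵ × 1526×10³ m = 149 m/s:
V = [fR − √((fR)² − 4 fR V_g)]/2 = [149 − √(149² − 4×149×26.4)]/2 = 34.3 m/s
Supergeostrophic (V > V_g = 26.4 m/s), as expected around a high.
Converting: 34.3 m/s × 1.944 = 67 knots

67 knots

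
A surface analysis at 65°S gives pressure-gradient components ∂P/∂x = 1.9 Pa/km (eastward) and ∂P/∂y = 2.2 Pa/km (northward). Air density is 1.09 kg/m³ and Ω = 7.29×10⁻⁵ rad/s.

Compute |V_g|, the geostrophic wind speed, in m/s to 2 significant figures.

Coriolis parameter at 65°S:
f = 2Ω sin φ = 2 × 7.29×10⁻⁵ × sin 65° = 1.32×10⁻⁴ s⁻¹
In the Southern Hemisphere f is negative: f = −1.32×10⁻⁴ s⁻¹.
Component geostrophic relations (x east, y north):
u_g = −(1/(fρ)) ∂P/∂y,  v_g = (1/(fρ)) ∂P/∂x
u_g = −(2.2×10⁻³)/(−1.32×10⁻⁴ × 1.09) = 15.3 m/s;  v_g = (1.9×10⁻³)/(−1.32×10⁻⁴ × 1.09) = −13.2 m/s
|V_g| = √(u_g² + v_g²) = 20.2 m/s

20 m/s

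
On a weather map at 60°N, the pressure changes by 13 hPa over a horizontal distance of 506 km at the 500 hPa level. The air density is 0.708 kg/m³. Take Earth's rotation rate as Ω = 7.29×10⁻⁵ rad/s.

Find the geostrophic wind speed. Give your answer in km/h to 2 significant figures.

100 km/h

Coriolis parameter at 60°N:
f = 2Ω sin φ = 2 × 7.29×10⁻⁵ × sin 60° = 1.26×10⁻⁴ s⁻¹
Pressure gradient: |∂P/∂n| = 1300 Pa / 506000 m = 2.57×10⁻³ Pa/m
Geostrophic balance (pressure-gradient force = Coriolis force):
V_g = (1/(fρ)) |∂P/∂n| = 2.57×10⁻³ / (1.26×10⁻⁴ × 0.708) = 28.7 m/s
Converting: 28.7 m/s × 3.6 = 100 km/h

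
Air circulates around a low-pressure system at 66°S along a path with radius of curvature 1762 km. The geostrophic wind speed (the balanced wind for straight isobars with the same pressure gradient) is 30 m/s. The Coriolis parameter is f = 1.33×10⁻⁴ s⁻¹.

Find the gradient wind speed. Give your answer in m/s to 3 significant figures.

Around a low, centrifugal force acts outward with Coriolis, so pressure-gradient force balances both:
(1/ρ)|∂P/∂n| = fV + V²/R  →  V² + fR·V − fR·V_g = 0
With fR = 1.33×10⁻⁴ × 1762×10³ m = 234 m/s:
V = [−fR + √((fR)² + 4 fR V_g)]/2 = [−234 + √(234² + 4×234×30)]/2 = 26.9 m/s
Subgeostrophic (V < V_g = 30 m/s), as expected around a low.

26.9 m/s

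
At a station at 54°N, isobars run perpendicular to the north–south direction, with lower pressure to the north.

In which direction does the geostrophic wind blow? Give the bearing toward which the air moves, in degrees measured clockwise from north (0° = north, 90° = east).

090°

The pressure-gradient force points toward the north (bearing 000°).
Geostrophic balance: in the Northern Hemisphere the Coriolis force deflects motion to the right, so the geostrophic wind blows 90° to the right of the pressure-gradient force (low pressure on the left).
Rotating 000° by 90° clockwise gives 090° — the wind blows toward the east.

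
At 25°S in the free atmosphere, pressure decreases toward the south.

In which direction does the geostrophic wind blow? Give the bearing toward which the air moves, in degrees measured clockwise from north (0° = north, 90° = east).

The pressure-gradient force points toward the south (bearing 180°).
Geostrophic balance: in the Southern Hemisphere the Coriolis force deflects motion to the left, so the geostrophic wind blows 90° to the left of the pressure-gradient force (low pressure on the right).
Rotating 180° by 90° counterclockwise gives 090° — the wind blows toward the east.

090°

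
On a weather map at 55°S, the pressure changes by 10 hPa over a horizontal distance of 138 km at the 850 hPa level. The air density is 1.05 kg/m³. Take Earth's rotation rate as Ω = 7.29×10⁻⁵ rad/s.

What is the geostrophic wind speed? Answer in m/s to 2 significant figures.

Coriolis parameter at 55°S:
f = 2Ω sin φ = 2 × 7.29×10⁻⁵ × sin 55° = 1.19×10⁻⁴ s⁻¹
Pressure gradient: |∂P/∂n| = 1000 Pa / 138000 m = 7.25×10⁻³ Pa/m
Geostrophic balance (pressure-gradient force = Coriolis force):
V_g = (1/(fρ)) |∂P/∂n| = 7.25×10⁻³ / (1.19×10⁻⁴ × 1.05) = 57.8 m/s

58 m/s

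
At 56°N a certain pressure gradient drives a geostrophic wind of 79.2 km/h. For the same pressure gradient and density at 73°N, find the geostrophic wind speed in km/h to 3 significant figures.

With the same pressure gradient and density, V_g ∝ 1/f ∝ 1/sin φ.
V₂ = V₁ · sin φ₁ / sin φ₂ = 79.2 × sin 56° / sin 73°
V₂ = 79.2 × 0.8290/0.9563 = 68.7 km/h

68.7 km/h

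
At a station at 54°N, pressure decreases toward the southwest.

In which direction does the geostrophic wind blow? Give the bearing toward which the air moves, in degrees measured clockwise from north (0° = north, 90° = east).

The pressure-gradient force points toward the southwest (bearing 225°).
Geostrophic balance: in the Northern Hemisphere the Coriolis force deflects motion to the right, so the geostrophic wind blows 90° to the right of the pressure-gradient force (low pressure on the left).
Rotating 225° by 90° clockwise gives 315° — the wind blows toward the northwest.

315°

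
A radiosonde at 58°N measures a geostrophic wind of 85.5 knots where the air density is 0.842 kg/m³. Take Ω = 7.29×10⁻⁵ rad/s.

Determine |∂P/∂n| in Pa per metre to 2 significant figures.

Coriolis parameter at 58°N:
f = 2Ω sin φ = 2 × 7.29×10⁻⁵ × sin 58° = 1.24×10⁻⁴ s⁻¹
Wind speed in SI: 85.5 knots = 44.0 m/s
Geostrophic balance rearranged: |∂P/∂n| = f ρ V_g
|∂P/∂n| = 1.24×10⁻⁴ × 0.842 × 44.0 = 4.58×10⁻³ Pa/m

4.6×10⁻³ Pa/m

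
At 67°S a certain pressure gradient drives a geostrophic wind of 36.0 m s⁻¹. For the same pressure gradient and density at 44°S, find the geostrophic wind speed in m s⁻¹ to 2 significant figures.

48 m s⁻¹

With the same pressure gradient and density, V_g ∝ 1/f ∝ 1/sin φ.
V₂ = V₁ · sin φ₁ / sin φ₂ = 36.0 × sin 67° / sin 44°
V₂ = 36.0 × 0.9205/0.6947 = 48 m s⁻¹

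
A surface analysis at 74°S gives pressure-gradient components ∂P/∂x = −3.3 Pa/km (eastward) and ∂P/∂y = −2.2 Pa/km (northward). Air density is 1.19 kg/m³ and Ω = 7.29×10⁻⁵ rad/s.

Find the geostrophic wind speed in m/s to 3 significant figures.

Coriolis parameter at 74°S:
f = 2Ω sin φ = 2 × 7.29×10⁻⁵ × sin 74° = 1.40×10⁻⁴ s⁻¹
In the Southern Hemisphere f is negative: f = −1.40×10⁻⁴ s⁻¹.
Component geostrophic relations (x east, y north):
u_g = −(1/(fρ)) ∂P/∂y,  v_g = (1/(fρ)) ∂P/∂x
u_g = −(−2.2×10⁻³)/(−1.40×10⁻⁴ × 1.19) = −13.2 m/s;  v_g = (−3.3×10⁻³)/(−1.40×10⁻⁴ × 1.19) = 19.8 m/s
|V_g| = √(u_g² + v_g²) = 23.8 m/s

23.8 m/s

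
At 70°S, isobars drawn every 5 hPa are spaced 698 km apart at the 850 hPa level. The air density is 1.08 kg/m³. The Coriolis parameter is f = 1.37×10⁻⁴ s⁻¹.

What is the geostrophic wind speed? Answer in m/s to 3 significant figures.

4.84 m/s

Pressure gradient: |∂P/∂n| = 500 Pa / 698000 m = 7.16×10⁻⁴ Pa/m
Geostrophic balance (pressure-gradient force = Coriolis force):
V_g = (1/(fρ)) |∂P/∂n| = 7.16×10⁻⁴ / (1.37×10⁻⁴ × 1.08) = 4.84 m/s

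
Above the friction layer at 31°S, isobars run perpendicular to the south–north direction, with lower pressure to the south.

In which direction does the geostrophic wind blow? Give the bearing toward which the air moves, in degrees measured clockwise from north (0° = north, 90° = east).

The pressure-gradient force points toward the south (bearing 180°).
Geostrophic balance: in the Southern Hemisphere the Coriolis force deflects motion to the left, so the geostrophic wind blows 90° to the left of the pressure-gradient force (low pressure on the right).
Rotating 180° by 90° counterclockwise gives 090° — the wind blows toward the east.

090°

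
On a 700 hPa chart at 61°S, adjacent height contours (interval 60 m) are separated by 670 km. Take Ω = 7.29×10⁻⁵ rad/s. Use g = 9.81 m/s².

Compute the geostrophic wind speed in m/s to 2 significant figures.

Coriolis parameter at 61°S:
f = 2Ω sin φ = 2 × 7.29×10⁻⁵ × sin 61° = 1.28×10⁻⁴ s⁻¹
Height gradient: |∂Z/∂n| = 60 m / 670000 m = 8.96×10⁻⁵
On a pressure surface, geostrophic balance gives V_g = (g/f)|∂Z/∂n|:
V_g = 9.81 × 8.96×10⁻⁵ / 1.28×10⁻⁴ = 6.89 m/s

6.9 m/s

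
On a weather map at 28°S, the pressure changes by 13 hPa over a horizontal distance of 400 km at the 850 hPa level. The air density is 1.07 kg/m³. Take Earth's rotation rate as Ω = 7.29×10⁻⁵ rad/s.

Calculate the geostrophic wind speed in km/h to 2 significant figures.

160 km/h

Coriolis parameter at 28°S:
f = 2Ω sin φ = 2 × 7.29×10⁻⁵ × sin 28° = 6.84×10⁻⁵ s⁻¹
Pressure gradient: |∂P/∂n| = 1300 Pa / 400000 m = 3.25×10⁻³ Pa/m
Geostrophic balance (pressure-gradient force = Coriolis force):
V_g = (1/(fρ)) |∂P/∂n| = 3.25×10⁻³ / (6.84×10⁻⁵ × 1.07) = 44.4 m/s
Converting: 44.4 m/s × 3.6 = 160 km/h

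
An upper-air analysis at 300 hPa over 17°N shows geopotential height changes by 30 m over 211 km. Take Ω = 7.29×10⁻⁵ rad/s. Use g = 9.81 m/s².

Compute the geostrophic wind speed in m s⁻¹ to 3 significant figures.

Coriolis parameter at 17°N:
f = 2Ω sin φ = 2 × 7.29×10⁻⁵ × sin 17° = 4.26×10⁻⁵ s⁻¹
Height gradient: |∂Z/∂n| = 30 m / 211000 m = 1.42×10⁻⁴
On a pressure surface, geostrophic balance gives V_g = (g/f)|∂Z/∂n|:
V_g = 9.81 × 1.42×10⁻⁴ / 4.26×10⁻⁵ = 32.7 m/s

32.7 m s⁻¹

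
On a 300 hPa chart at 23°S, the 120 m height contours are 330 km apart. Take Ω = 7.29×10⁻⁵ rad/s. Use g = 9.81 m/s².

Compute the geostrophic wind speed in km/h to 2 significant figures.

230 km/h

Coriolis parameter at 23°S:
f = 2Ω sin φ = 2 × 7.29×10⁻⁵ × sin 23° = 5.70×10⁻⁵ s⁻¹
Height gradient: |∂Z/∂n| = 120 m / 330000 m = 3.64×10⁻⁴
On a pressure surface, geostrophic balance gives V_g = (g/f)|∂Z/∂n|:
V_g = 9.81 × 3.64×10⁻⁴ / 5.70×10⁻⁵ = 62.6 m/s
Converting: 62.6 m/s × 3.6 = 230 km/h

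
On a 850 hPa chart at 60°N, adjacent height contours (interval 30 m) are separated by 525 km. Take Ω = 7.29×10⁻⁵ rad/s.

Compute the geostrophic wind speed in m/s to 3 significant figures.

Coriolis parameter at 60°N:
f = 2Ω sin φ = 2 × 7.29×10⁻⁵ × sin 60° = 1.26×10⁻⁴ s⁻¹
Height gradient: |∂Z/∂n| = 30 m / 525000 m = 5.71×10⁻⁵
On a pressure surface, geostrophic balance gives V_g = (g/f)|∂Z/∂n|:
V_g = 9.81 × 5.71×10⁻⁵ / 1.26×10⁻⁴ = 4.44 m/s

4.44 m/s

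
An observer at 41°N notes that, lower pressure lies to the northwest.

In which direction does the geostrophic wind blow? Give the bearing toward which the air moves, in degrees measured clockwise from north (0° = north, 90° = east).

The pressure-gradient force points toward the northwest (bearing 315°).
Geostrophic balance: in the Northern Hemisphere the Coriolis force deflects motion to the right, so the geostrophic wind blows 90° to the right of the pressure-gradient force (low pressure on the left).
Rotating 315° by 90° clockwise gives 045° — the wind blows toward the northeast.

045°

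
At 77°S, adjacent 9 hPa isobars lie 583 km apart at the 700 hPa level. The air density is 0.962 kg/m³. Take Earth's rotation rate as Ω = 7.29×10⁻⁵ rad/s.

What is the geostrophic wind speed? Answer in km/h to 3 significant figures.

Coriolis parameter at 77°S:
f = 2Ω sin φ = 2 × 7.29×10⁻⁵ × sin 77° = 1.42×10⁻⁴ s⁻¹
Pressure gradient: |∂P/∂n| = 900 Pa / 583000 m = 1.54×10⁻³ Pa/m
Geostrophic balance (pressure-gradient force = Coriolis force):
V_g = (1/(fρ)) |∂P/∂n| = 1.54×10⁻³ / (1.42×10⁻⁴ × 0.962) = 11.3 m/s
Converting: 11.3 m/s × 3.6 = 40.7 km/h

40.7 km/h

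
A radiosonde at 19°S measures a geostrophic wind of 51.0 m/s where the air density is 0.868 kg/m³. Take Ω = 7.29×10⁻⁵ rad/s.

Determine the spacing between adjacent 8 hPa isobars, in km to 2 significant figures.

380 km

Coriolis parameter at 19°S:
f = 2Ω sin φ = 2 × 7.29×10⁻⁵ × sin 19° = 4.75×10⁻⁵ s⁻¹
Geostrophic balance rearranged: |∂P/∂n| = f ρ V_g
|∂P/∂n| = 4.75×10⁻⁵ × 0.868 × 51.0 = 2.10×10⁻³ Pa/m
Isobar spacing: Δn = ΔP/|∂P/∂n| = 800 Pa / 2.10×10⁻³ Pa/m = 380716 m ≈ 380 km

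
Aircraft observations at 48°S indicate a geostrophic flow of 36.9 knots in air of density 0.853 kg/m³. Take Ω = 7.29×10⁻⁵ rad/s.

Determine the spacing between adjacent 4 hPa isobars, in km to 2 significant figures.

Coriolis parameter at 48°S:
f = 2Ω sin φ = 2 × 7.29×10⁻⁵ × sin 48° = 1.08×10⁻⁴ s⁻¹
Wind speed in SI: 36.9 knots = 19.0 m/s
Geostrophic balance rearranged: |∂P/∂n| = f ρ V_g
|∂P/∂n| = 1.08×10⁻⁴ × 0.853 × 19.0 = 1.75×10⁻³ Pa/m
Isobar spacing: Δn = ΔP/|∂P/∂n| = 400 Pa / 1.75×10⁻³ Pa/m = 227990 m ≈ 230 km

230 km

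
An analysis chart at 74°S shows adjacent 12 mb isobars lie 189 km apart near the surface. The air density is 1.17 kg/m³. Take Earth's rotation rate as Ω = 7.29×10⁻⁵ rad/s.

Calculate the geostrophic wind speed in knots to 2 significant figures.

Coriolis parameter at 74°S:
f = 2Ω sin φ = 2 × 7.29×10⁻⁵ × sin 74° = 1.40×10⁻⁴ s⁻¹
Pressure gradient: |∂P/∂n| = 1200 Pa / 189000 m = 6.35×10⁻³ Pa/m
Geostrophic balance (pressure-gradient force = Coriolis force):
V_g = (1/(fρ)) |∂P/∂n| = 6.35×10⁻³ / (1.40×10⁻⁴ × 1.17) = 38.7 m/s
Converting: 38.7 m/s × 1.944 = 75 knots

75 knots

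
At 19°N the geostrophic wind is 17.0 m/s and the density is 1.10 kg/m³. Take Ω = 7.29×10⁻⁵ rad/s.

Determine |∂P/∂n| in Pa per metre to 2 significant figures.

Coriolis parameter at 19°N:
f = 2Ω sin φ = 2 × 7.29×10⁻⁵ × sin 19° = 4.75×10⁻⁵ s⁻¹
Geostrophic balance rearranged: |∂P/∂n| = f ρ V_g
|∂P/∂n| = 4.75×10⁻⁵ × 1.10 × 17.0 = 8.88×10⁻⁴ Pa/m

8.9×10⁻⁴ Pa/m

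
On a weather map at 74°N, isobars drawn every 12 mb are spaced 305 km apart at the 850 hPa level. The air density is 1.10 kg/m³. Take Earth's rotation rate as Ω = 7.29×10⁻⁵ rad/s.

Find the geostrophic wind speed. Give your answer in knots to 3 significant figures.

Coriolis parameter at 74°N:
f = 2Ω sin φ = 2 × 7.29×10⁻⁵ × sin 74° = 1.40×10⁻⁴ s⁻¹
Pressure gradient: |∂P/∂n| = 1200 Pa / 305000 m = 3.93×10⁻³ Pa/m
Geostrophic balance (pressure-gradient force = Coriolis force):
V_g = (1/(fρ)) |∂P/∂n| = 3.93×10⁻³ / (1.40×10⁻⁴ × 1.10) = 25.5 m/s
Converting: 25.5 m/s × 1.944 = 49.6 knots

49.6 knots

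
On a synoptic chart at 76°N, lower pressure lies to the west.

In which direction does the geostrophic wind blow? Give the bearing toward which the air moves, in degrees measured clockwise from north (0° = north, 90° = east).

000°

The pressure-gradient force points toward the west (bearing 270°).
Geostrophic balance: in the Northern Hemisphere the Coriolis force deflects motion to the right, so the geostrophic wind blows 90° to the right of the pressure-gradient force (low pressure on the left).
Rotating 270° by 90° clockwise gives 000° — the wind blows toward the north.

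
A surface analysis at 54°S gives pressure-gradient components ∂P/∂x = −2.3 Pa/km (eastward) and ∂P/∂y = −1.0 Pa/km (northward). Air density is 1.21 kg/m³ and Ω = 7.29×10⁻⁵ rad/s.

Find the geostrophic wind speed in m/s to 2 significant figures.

18 m/s

Coriolis parameter at 54°S:
f = 2Ω sin φ = 2 × 7.29×10⁻⁵ × sin 54° = 1.18×10⁻⁴ s⁻¹
In the Southern Hemisphere f is negative: f = −1.18×10⁻⁴ s⁻¹.
Component geostrophic relations (x east, y north):
u_g = −(1/(fρ)) ∂P/∂y,  v_g = (1/(fρ)) ∂P/∂x
u_g = −(−1.0×10⁻³)/(−1.18×10⁻⁴ × 1.21) = −7.01 m/s;  v_g = (−2.3×10⁻³)/(−1.18×10⁻⁴ × 1.21) = 16.1 m/s
|V_g| = √(u_g² + v_g²) = 17.6 m/s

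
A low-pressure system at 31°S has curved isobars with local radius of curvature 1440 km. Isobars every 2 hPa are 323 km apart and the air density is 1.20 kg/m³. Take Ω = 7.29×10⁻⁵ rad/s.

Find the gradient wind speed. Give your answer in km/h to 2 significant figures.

Coriolis parameter at 31°S:
f = 2Ω sin φ = 2 × 7.29×10⁻⁵ × sin 31° = 7.51×10⁻⁵ s⁻¹
Pressure gradient: |∂P/∂n| = 200 Pa / 323000 m = 6.19×10⁻⁴ Pa/m
Geostrophic speed: V_g = |∂P/∂n|/(fρ) = 6.19×10⁻⁴/(7.51×10⁻⁵ × 1.20) = 6.87 m/s
Around a low, centrifugal force acts outward with Coriolis, so pressure-gradient force balances both:
(1/ρ)|∂P/∂n| = fV + V²/R  →  V² + fR·V − fR·V_g = 0
With fR = 7.51×10⁻⁵ × 1440×10³ m = 108 m/s:
V = [−fR + √((fR)² + 4 fR V_g)]/2 = [−108 + √(108² + 4×108×6.87)]/2 = 6.48 m/s
Subgeostrophic (V < V_g = 6.87 m/s), as expected around a low.
Converting: 6.48 m/s × 3.6 = 23 km/h

23 km/h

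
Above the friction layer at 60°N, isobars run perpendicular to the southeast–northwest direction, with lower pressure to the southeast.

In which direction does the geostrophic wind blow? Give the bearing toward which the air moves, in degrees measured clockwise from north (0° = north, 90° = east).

225°

The pressure-gradient force points toward the southeast (bearing 135°).
Geostrophic balance: in the Northern Hemisphere the Coriolis force deflects motion to the right, so the geostrophic wind blows 90° to the right of the pressure-gradient force (low pressure on the left).
Rotating 135° by 90° clockwise gives 225° — the wind blows toward the southwest.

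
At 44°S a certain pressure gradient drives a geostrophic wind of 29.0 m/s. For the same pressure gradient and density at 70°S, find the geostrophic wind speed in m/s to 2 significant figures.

With the same pressure gradient and density, V_g ∝ 1/f ∝ 1/sin φ.
V₂ = V₁ · sin φ₁ / sin φ₂ = 29.0 × sin 44° / sin 70°
V₂ = 29.0 × 0.6947/0.9397 = 21 m/s

21 m/s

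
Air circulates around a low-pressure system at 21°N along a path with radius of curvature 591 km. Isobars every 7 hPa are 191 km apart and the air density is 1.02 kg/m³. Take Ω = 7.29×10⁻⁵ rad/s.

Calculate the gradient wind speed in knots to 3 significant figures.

64.5 knots

Coriolis parameter at 21°N:
f = 2Ω sin φ = 2 × 7.29×10⁻⁵ × sin 21° = 5.23×10⁻⁵ s⁻¹
Pressure gradient: |∂P/∂n| = 700 Pa / 191000 m = 3.66×10⁻³ Pa/m
Geostrophic speed: V_g = |∂P/∂n|/(fρ) = 3.66×10⁻³/(5.23×10⁻⁵ × 1.02) = 68.8 m/s
Around a low, centrifugal force acts outward with Coriolis, so pressure-gradient force balances both:
(1/ρ)|∂P/∂n| = fV + V²/R  →  V² + fR·V − fR·V_g = 0
With fR = 5.23×10⁻⁵ × 591×10³ m = 30.9 m/s:
V = [−fR + √((fR)² + 4 fR V_g)]/2 = [−30.9 + √(30.9² + 4×30.9×68.8)]/2 = 33.2 m/s
Subgeostrophic (V < V_g = 68.8 m/s), as expected around a low.
Converting: 33.2 m/s × 1.944 = 64.5 knots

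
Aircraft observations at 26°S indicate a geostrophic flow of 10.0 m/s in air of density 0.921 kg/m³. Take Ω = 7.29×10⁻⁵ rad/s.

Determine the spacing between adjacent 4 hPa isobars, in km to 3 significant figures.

Coriolis parameter at 26°S:
f = 2Ω sin φ = 2 × 7.29×10⁻⁵ × sin 26° = 6.39×10⁻⁵ s⁻¹
Geostrophic balance rearranged: |∂P/∂n| = f ρ V_g
|∂P/∂n| = 6.39×10⁻⁵ × 0.921 × 10.0 = 5.89×10⁻⁴ Pa/m
Isobar spacing: Δn = ΔP/|∂P/∂n| = 400 Pa / 5.89×10⁻⁴ Pa/m = 679518 m ≈ 680 km

680 km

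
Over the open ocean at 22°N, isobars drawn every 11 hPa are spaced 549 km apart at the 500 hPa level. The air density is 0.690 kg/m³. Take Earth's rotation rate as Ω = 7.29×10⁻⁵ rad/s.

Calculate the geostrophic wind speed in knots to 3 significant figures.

103 knots

Coriolis parameter at 22°N:
f = 2Ω sin φ = 2 × 7.29×10⁻⁵ × sin 22° = 5.46×10⁻⁵ s⁻¹
Pressure gradient: |∂P/∂n| = 1100 Pa / 549000 m = 2.00×10⁻³ Pa/m
Geostrophic balance (pressure-gradient force = Coriolis force):
V_g = (1/(fρ)) |∂P/∂n| = 2.00×10⁻³ / (5.46×10⁻⁵ × 0.690) = 53.2 m/s
Converting: 53.2 m/s × 1.944 = 103 knots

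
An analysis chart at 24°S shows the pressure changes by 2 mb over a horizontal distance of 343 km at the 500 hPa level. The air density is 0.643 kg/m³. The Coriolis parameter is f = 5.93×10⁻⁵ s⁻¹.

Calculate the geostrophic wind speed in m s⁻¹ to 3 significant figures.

Pressure gradient: |∂P/∂n| = 200 Pa / 343000 m = 5.83×10⁻⁴ Pa/m
Geostrophic balance (pressure-gradient force = Coriolis force):
V_g = (1/(fρ)) |∂P/∂n| = 5.83×10⁻⁴ / (5.93×10⁻⁵ × 0.643) = 15.3 m/s

15.3 m s⁻¹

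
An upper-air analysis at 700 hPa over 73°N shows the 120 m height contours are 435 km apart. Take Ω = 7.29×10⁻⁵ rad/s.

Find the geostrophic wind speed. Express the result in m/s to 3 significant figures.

19.4 m/s

Coriolis parameter at 73°N:
f = 2Ω sin φ = 2 × 7.29×10⁻⁵ × sin 73° = 1.39×10⁻⁴ s⁻¹
Height gradient: |∂Z/∂n| = 120 m / 435000 m = 2.76×10⁻⁴
On a pressure surface, geostrophic balance gives V_g = (g/f)|∂Z/∂n|:
V_g = 9.81 × 2.76×10⁻⁴ / 1.39×10⁻⁴ = 19.4 m/s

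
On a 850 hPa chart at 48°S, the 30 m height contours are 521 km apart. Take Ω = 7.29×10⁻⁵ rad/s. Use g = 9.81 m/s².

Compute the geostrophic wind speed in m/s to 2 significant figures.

Coriolis parameter at 48°S:
f = 2Ω sin φ = 2 × 7.29×10⁻⁵ × sin 48° = 1.08×10⁻⁴ s⁻¹
Height gradient: |∂Z/∂n| = 30 m / 521000 m = 5.76×10⁻⁵
On a pressure surface, geostrophic balance gives V_g = (g/f)|∂Z/∂n|:
V_g = 9.81 × 5.76×10⁻⁵ / 1.08×10⁻⁴ = 5.21 m/s

5.2 m/s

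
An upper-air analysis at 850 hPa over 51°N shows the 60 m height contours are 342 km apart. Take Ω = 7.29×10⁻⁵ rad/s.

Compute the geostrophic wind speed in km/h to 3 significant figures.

Coriolis parameter at 51°N:
f = 2Ω sin φ = 2 × 7.29×10⁻⁵ × sin 51° = 1.13×10⁻⁴ s⁻¹
Height gradient: |∂Z/∂n| = 60 m / 342000 m = 1.75×10⁻⁴
On a pressure surface, geostrophic balance gives V_g = (g/f)|∂Z/∂n|:
V_g = 9.81 × 1.75×10⁻⁴ / 1.13×10⁻⁴ = 15.2 m/s
Converting: 15.2 m/s × 3.6 = 54.7 km/h

54.7 km/h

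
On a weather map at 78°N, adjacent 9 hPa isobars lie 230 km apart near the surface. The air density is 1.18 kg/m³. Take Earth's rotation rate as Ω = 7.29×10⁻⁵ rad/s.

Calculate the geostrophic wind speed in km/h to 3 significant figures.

Coriolis parameter at 78°N:
f = 2Ω sin φ = 2 × 7.29×10⁻⁵ × sin 78° = 1.43×10⁻⁴ s⁻¹
Pressure gradient: |∂P/∂n| = 900 Pa / 230000 m = 3.91×10⁻³ Pa/m
Geostrophic balance (pressure-gradient force = Coriolis force):
V_g = (1/(fρ)) |∂P/∂n| = 3.91×10⁻³ / (1.43×10⁻⁴ × 1.18) = 23.3 m/s
Converting: 23.3 m/s × 3.6 = 83.7 km/h

83.7 km/h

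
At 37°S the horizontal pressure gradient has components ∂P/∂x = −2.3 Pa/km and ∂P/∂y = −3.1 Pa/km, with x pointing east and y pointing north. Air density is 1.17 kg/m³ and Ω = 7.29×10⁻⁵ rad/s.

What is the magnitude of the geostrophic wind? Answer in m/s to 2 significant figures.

Coriolis parameter at 37°S:
f = 2Ω sin φ = 2 × 7.29×10⁻⁵ × sin 37° = 8.77×10⁻⁵ s⁻¹
In the Southern Hemisphere f is negative: f = −8.77×10⁻⁵ s⁻¹.
Component geostrophic relations (x east, y north):
u_g = −(1/(fρ)) ∂P/∂y,  v_g = (1/(fρ)) ∂P/∂x
u_g = −(−3.1×10⁻³)/(−8.77×10⁻⁵ × 1.17) = −30.2 m/s;  v_g = (−2.3×10⁻³)/(−8.77×10⁻⁵ × 1.17) = 22.4 m/s
|V_g| = √(u_g² + v_g²) = 37.6 m/s

38 m/s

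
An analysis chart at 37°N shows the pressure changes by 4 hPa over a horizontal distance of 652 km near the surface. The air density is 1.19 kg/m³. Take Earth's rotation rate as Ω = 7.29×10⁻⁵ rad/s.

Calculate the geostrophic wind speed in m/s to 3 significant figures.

5.88 m/s

Coriolis parameter at 37°N:
f = 2Ω sin φ = 2 × 7.29×10⁻⁵ × sin 37° = 8.77×10⁻⁵ s⁻¹
Pressure gradient: |∂P/∂n| = 400 Pa / 652000 m = 6.13×10⁻⁴ Pa/m
Geostrophic balance (pressure-gradient force = Coriolis force):
V_g = (1/(fρ)) |∂P/∂n| = 6.13×10⁻⁴ / (8.77×10⁻⁵ × 1.19) = 5.88 m/s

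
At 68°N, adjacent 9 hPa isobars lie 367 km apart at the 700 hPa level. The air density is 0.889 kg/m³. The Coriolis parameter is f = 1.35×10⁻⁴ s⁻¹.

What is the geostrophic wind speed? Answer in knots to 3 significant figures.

Pressure gradient: |∂P/∂n| = 900 Pa / 367000 m = 2.45×10⁻³ Pa/m
Geostrophic balance (pressure-gradient force = Coriolis force):
V_g = (1/(fρ)) |∂P/∂n| = 2.45×10⁻³ / (1.35×10⁻⁴ × 0.889) = 20.4 m/s
Converting: 20.4 m/s × 1.944 = 39.7 knots

39.7 knots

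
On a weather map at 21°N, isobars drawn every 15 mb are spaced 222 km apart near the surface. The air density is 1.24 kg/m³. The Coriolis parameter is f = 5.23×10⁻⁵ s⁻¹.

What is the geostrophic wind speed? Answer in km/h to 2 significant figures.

380 km/h

Pressure gradient: |∂P/∂n| = 1500 Pa / 222000 m = 6.76×10⁻³ Pa/m
Geostrophic balance (pressure-gradient force = Coriolis force):
V_g = (1/(fρ)) |∂P/∂n| = 6.76×10⁻³ / (5.23×10⁻⁵ × 1.24) = 104 m/s
Converting: 104 m/s × 3.6 = 380 km/h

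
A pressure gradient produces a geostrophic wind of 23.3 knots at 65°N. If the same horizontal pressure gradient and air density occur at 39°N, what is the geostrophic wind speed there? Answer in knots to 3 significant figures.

With the same pressure gradient and density, V_g ∝ 1/f ∝ 1/sin φ.
V₂ = V₁ · sin φ₁ / sin φ₂ = 23.3 × sin 65° / sin 39°
V₂ = 23.3 × 0.9063/0.6293 = 33.6 knots

33.6 knots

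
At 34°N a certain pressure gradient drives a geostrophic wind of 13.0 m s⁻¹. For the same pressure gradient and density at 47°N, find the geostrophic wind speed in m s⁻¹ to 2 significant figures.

9.9 m s⁻¹

With the same pressure gradient and density, V_g ∝ 1/f ∝ 1/sin φ.
V₂ = V₁ · sin φ₁ / sin φ₂ = 13.0 × sin 34° / sin 47°
V₂ = 13.0 × 0.5592/0.7314 = 9.9 m s⁻¹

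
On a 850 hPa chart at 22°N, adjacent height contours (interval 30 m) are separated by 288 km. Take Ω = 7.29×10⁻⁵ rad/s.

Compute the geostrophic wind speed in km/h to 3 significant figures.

Coriolis parameter at 22°N:
f = 2Ω sin φ = 2 × 7.29×10⁻⁵ × sin 22° = 5.46×10⁻⁵ s⁻¹
Height gradient: |∂Z/∂n| = 30 m / 288000 m = 1.04×10⁻⁴
On a pressure surface, geostrophic balance gives V_g = (g/f)|∂Z/∂n|:
V_g = 9.81 × 1.04×10⁻⁴ / 5.46×10⁻⁵ = 18.7 m/s
Converting: 18.7 m/s × 3.6 = 67.4 km/h

67.4 km/h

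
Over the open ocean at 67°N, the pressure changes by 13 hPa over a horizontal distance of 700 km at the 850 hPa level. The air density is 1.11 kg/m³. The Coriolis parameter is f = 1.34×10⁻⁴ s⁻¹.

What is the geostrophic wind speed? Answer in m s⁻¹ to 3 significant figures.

12.5 m s⁻¹

Pressure gradient: |∂P/∂n| = 1300 Pa / 700000 m = 1.86×10⁻³ Pa/m
Geostrophic balance (pressure-gradient force = Coriolis force):
V_g = (1/(fρ)) |∂P/∂n| = 1.86×10⁻³ / (1.34×10⁻⁴ × 1.11) = 12.5 m/s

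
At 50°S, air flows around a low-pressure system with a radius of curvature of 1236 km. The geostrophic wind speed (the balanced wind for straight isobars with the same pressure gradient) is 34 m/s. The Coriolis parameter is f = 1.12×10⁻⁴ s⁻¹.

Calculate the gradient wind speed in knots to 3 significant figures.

54.9 knots

Around a low, centrifugal force acts outward with Coriolis, so pressure-gradient force balances both:
(1/ρ)|∂P/∂n| = fV + V²/R  →  V² + fR·V − fR·V_g = 0
With fR = 1.12×10⁻⁴ × 1236×10³ m = 138 m/s:
V = [−fR + √((fR)² + 4 fR V_g)]/2 = [−138 + √(138² + 4×138×34)]/2 = 28.2 m/s
Subgeostrophic (V < V_g = 34 m/s), as expected around a low.
Converting: 28.2 m/s × 1.944 = 54.9 knots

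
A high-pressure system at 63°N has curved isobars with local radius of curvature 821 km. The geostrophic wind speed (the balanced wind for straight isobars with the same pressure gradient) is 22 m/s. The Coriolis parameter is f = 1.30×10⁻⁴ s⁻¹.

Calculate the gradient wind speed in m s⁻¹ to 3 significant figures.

Around a high, pressure-gradient force acts outward with centrifugal, so Coriolis balances both:
fV = (1/ρ)|∂P/∂n| + V²/R  →  V² − fR·V + fR·V_g = 0
With fR = 1.30×10⁻⁴ × 821×10³ m = 107 m/s:
V = [fR − √((fR)² − 4 fR V_g)]/2 = [107 − √(107² − 4×107×22)]/2 = 31 m/s
Supergeostrophic (V > V_g = 22 m/s), as expected around a high.

31.0 m s⁻¹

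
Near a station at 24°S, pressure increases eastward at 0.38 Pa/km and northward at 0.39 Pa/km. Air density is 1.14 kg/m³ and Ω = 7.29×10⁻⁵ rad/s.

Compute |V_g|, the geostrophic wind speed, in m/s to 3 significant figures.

8.05 m/s

Coriolis parameter at 24°S:
f = 2Ω sin φ = 2 × 7.29×10⁻⁵ × sin 24° = 5.93×10⁻⁵ s⁻¹
In the Southern Hemisphere f is negative: f = −5.93×10⁻⁵ s⁻¹.
Component geostrophic relations (x east, y north):
u_g = −(1/(fρ)) ∂P/∂y,  v_g = (1/(fρ)) ∂P/∂x
u_g = −(0.39×10⁻³)/(−5.93×10⁻⁵ × 1.14) = 5.77 m/s;  v_g = (0.38×10⁻³)/(−5.93×10⁻⁵ × 1.14) = −5.62 m/s
|V_g| = √(u_g² + v_g²) = 8.05 m/s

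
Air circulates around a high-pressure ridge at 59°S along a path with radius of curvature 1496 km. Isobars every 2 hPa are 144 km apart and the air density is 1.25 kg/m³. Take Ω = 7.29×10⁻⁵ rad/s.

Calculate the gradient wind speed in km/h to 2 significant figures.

34 km/h

Coriolis parameter at 59°S:
f = 2Ω sin φ = 2 × 7.29×10⁻⁵ × sin 59° = 1.25×10⁻⁴ s⁻¹
Pressure gradient: |∂P/∂n| = 200 Pa / 144000 m = 1.39×10⁻³ Pa/m
Geostrophic speed: V_g = |∂P/∂n|/(fρ) = 1.39×10⁻³/(1.25×10⁻⁴ × 1.25) = 8.89 m/s
Around a high, pressure-gradient force acts outward with centrifugal, so Coriolis balances both:
fV = (1/ρ)|∂P/∂n| + V²/R  →  V² − fR·V + fR·V_g = 0
With fR = 1.25×10⁻⁴ × 1496×10³ m = 187 m/s:
V = [fR − √((fR)² − 4 fR V_g)]/2 = [187 − √(187² − 4×187×8.89)]/2 = 9.36 m/s
Supergeostrophic (V > V_g = 8.89 m/s), as expected around a high.
Converting: 9.36 m/s × 3.6 = 34 km/h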